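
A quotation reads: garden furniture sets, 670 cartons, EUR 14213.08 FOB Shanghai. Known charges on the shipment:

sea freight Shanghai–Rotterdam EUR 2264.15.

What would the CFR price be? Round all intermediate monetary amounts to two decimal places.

CFR price: EUR 16477.23

From FOB to CFR, the seller additionally bears: freight.
CFR price = 14213.08 + 2264.15 = 16477.23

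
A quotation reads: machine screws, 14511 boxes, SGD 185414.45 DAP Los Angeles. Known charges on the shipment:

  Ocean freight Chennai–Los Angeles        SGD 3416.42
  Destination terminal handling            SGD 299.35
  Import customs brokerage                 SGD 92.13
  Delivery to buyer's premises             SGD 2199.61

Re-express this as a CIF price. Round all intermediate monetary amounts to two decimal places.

CIF price: SGD 182915.49

Not relevant to the conversion: freight — on the seller under both DAP and CIF; already in the DAP price and stays in the CIF price. brokerage — on the buyer under both terms; not part of either seller's price.
From DAP to CIF, the seller no longer bears: destination terminal, delivery.
CIF price = 185414.45 − 299.35 − 2199.61 = 182915.49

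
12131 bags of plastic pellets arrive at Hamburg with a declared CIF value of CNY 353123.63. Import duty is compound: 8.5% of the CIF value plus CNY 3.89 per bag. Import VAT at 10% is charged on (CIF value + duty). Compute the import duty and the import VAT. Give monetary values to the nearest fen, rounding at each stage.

Ad valorem component: 353123.63 × 8.5% = 30015.51
Specific component: 12131 × 3.89 = 47189.59
Import duty = 30015.51 + 47189.59 = 77205.10
VAT base = CIF + duty = 353123.63 + 77205.10 = 430328.73
Import VAT = 430328.73 × 10% = 43032.87

Import duty: CNY 77205.10; import VAT: CNY 43032.87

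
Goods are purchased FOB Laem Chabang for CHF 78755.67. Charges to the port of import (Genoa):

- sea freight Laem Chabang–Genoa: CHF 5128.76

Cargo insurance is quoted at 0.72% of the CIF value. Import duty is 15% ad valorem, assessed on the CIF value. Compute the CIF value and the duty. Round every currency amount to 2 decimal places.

Let C be the CIF value. C = FOB price + freight + 0.72% × C
C − 0.72% × C = 78755.67 + 5128.76
0.9928 × C = 83884.43
C = 83884.43 / 0.9928 = 84492.78
Insurance premium = 0.72% × 84492.78 = 608.35
Import duty = 84492.78 × 15% = 12673.92

CIF value: CHF 84492.78; import duty: CHF 12673.92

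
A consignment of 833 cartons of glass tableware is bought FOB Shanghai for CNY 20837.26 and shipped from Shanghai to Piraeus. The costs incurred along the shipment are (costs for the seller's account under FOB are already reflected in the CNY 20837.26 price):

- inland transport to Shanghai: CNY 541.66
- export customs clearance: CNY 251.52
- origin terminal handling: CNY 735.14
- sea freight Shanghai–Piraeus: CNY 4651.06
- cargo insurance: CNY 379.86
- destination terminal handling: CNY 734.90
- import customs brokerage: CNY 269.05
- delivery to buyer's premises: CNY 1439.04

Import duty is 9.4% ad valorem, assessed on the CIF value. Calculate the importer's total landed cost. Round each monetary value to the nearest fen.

FOB: the seller bears costs until goods are on board at the origin port; the buyer bears freight, insurance and all costs thereafter.
Already in the invoice (seller's account under FOB): inland to port, export clearance, origin terminal — exclude.
CIF value = FOB price + freight + insurance = 20837.26 + 4651.06 + 379.86 = 25868.18
Import duty = 25868.18 × 9.4% = 2431.61
Buyer bears: freight 4651.06 + insurance 379.86 + destination terminal 734.90 + brokerage 269.05 + delivery 1439.04 + duty 2431.61 = 9905.52
Landed cost = invoice 20837.26 + 9905.52 = 30742.78

Total landed cost: CNY 30742.78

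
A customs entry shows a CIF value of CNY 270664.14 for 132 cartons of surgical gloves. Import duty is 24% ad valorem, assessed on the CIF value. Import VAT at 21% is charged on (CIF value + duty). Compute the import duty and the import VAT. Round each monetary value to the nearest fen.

Import duty: CNY 64959.39; import VAT: CNY 70480.94

Import duty = 270664.14 × 24% = 64959.39
VAT base = CIF + duty = 270664.14 + 64959.39 = 335623.53
Import VAT = 335623.53 × 21% = 70480.94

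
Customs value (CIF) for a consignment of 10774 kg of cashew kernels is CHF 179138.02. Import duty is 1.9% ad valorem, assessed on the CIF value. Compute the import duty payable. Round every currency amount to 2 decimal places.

Import duty = 179138.02 × 1.9% = 3403.62

Import duty: CHF 3403.62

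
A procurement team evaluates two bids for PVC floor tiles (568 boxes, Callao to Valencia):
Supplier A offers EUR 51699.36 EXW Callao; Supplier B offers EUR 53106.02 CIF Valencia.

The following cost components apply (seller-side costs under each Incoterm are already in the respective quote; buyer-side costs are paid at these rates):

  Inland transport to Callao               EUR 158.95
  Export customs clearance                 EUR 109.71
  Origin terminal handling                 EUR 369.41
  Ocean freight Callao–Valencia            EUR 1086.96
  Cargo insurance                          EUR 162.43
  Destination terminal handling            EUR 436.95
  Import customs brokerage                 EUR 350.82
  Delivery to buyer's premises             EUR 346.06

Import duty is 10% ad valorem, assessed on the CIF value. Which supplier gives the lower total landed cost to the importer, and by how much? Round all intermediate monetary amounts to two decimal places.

Supplier B is cheaper by EUR 528.88

Supplier A (EXW):
CIF value = EXW price + inland to port + export clearance + origin terminal + freight + insurance = 51699.36 + 158.95 + 109.71 + 369.41 + 1086.96 + 162.43 = 53586.82
Import duty = 53586.82 × 10% = 5358.68
Buyer bears (A): 158.95 + 109.71 + 369.41 + 1086.96 + 162.43 + 436.95 + 350.82 + 346.06 = 3021.29
Landed cost (A) = invoice 51699.36 + 3021.29 + duty 5358.68 = 60079.33
Supplier B (CIF):
The CIF price already equals the CIF value: 53106.02
Import duty = 53106.02 × 10% = 5310.60
Buyer bears (B): 436.95 + 350.82 + 346.06 = 1133.83
Landed cost (B) = invoice 53106.02 + 1133.83 + duty 5310.60 = 59550.45
Difference = |60079.33 − 59550.45| = 528.88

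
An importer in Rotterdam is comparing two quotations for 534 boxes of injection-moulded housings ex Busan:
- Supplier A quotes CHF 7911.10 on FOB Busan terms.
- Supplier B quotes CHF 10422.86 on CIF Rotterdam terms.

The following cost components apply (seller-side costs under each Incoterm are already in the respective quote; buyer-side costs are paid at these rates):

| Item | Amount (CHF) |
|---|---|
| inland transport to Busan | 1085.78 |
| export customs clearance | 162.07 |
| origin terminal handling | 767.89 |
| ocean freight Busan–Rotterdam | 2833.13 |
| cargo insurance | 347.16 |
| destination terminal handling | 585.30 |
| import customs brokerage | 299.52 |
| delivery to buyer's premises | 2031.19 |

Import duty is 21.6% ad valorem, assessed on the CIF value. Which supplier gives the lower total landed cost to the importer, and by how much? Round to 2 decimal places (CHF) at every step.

Supplier B is cheaper by CHF 812.93

Supplier A (FOB):
CIF value = FOB price + freight + insurance = 7911.10 + 2833.13 + 347.16 = 11091.39
Import duty = 11091.39 × 21.6% = 2395.74
Buyer bears (A): 2833.13 + 347.16 + 585.30 + 299.52 + 2031.19 = 6096.30
Landed cost (A) = invoice 7911.10 + 6096.30 + duty 2395.74 = 16403.14
Supplier B (CIF):
The CIF price already equals the CIF value: 10422.86
Import duty = 10422.86 × 21.6% = 2251.34
Buyer bears (B): 585.30 + 299.52 + 2031.19 = 2916.01
Landed cost (B) = invoice 10422.86 + 2916.01 + duty 2251.34 = 15590.21
Difference = |16403.14 − 15590.21| = 812.93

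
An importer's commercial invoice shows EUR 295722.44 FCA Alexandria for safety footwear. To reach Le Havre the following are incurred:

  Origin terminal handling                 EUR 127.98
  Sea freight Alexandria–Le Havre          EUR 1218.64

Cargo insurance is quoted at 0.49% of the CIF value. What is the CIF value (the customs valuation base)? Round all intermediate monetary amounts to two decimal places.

CIF value: EUR 298531.87

Let C be the CIF value. C = FCA price + pre-shipment costs + freight + 0.49% × C
C − 0.49% × C = 295722.44 + 127.98 + 1218.64
0.9951 × C = 297069.06
C = 297069.06 / 0.9951 = 298531.87
Insurance premium = 0.49% × 298531.87 = 1462.81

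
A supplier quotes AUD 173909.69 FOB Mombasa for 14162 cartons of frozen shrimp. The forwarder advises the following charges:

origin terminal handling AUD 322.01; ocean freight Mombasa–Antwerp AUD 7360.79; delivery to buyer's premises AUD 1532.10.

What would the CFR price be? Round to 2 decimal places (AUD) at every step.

Not relevant to the conversion: origin terminal — on the seller under both FOB and CFR; already in the FOB price and stays in the CFR price. delivery — on the buyer under both terms; not part of either seller's price.
From FOB to CFR, the seller additionally bears: freight.
CFR price = 173909.69 + 7360.79 = 181270.48

CFR price: AUD 181270.48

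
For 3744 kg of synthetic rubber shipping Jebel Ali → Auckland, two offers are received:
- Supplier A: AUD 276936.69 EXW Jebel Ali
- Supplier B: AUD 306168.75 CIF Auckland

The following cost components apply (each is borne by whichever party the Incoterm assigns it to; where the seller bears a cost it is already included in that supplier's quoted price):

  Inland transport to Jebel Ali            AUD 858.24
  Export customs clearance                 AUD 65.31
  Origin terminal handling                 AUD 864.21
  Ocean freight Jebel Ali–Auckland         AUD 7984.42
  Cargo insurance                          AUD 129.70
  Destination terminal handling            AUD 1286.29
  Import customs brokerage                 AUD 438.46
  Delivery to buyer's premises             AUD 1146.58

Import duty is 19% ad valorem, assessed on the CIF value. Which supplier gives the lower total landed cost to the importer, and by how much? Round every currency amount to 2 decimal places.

Supplier A (EXW):
CIF value = EXW price + inland to port + export clearance + origin terminal + freight + insurance = 276936.69 + 858.24 + 65.31 + 864.21 + 7984.42 + 129.70 = 286838.57
Import duty = 286838.57 × 19% = 54499.33
Buyer bears (A): 858.24 + 65.31 + 864.21 + 7984.42 + 129.70 + 1286.29 + 438.46 + 1146.58 = 12773.21
Landed cost (A) = invoice 276936.69 + 12773.21 + duty 54499.33 = 344209.23
Supplier B (CIF):
The CIF price already equals the CIF value: 306168.75
Import duty = 306168.75 × 19% = 58172.06
Buyer bears (B): 1286.29 + 438.46 + 1146.58 = 2871.33
Landed cost (B) = invoice 306168.75 + 2871.33 + duty 58172.06 = 367212.14
Difference = |344209.23 − 367212.14| = 23002.91

Supplier A is cheaper by AUD 23002.91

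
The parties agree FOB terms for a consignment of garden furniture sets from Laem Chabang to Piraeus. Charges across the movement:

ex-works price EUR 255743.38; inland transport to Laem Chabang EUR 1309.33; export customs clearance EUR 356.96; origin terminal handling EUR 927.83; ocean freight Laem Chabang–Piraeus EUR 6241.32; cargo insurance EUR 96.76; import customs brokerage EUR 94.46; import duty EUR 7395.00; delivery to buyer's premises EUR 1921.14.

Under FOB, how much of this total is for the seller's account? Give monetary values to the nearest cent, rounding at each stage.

Seller's account: EUR 258337.50

FOB: the seller bears costs until goods are on board at the origin port; the buyer bears freight, insurance and all costs thereafter.
Seller's account: goods 255743.38 + inland to port 1309.33 + export clearance 356.96 + origin terminal 927.83 = 258337.50
Buyer's account: freight 6241.32 + insurance 96.76 + brokerage 94.46 + duty 7395.00 + delivery 1921.14 = 15748.68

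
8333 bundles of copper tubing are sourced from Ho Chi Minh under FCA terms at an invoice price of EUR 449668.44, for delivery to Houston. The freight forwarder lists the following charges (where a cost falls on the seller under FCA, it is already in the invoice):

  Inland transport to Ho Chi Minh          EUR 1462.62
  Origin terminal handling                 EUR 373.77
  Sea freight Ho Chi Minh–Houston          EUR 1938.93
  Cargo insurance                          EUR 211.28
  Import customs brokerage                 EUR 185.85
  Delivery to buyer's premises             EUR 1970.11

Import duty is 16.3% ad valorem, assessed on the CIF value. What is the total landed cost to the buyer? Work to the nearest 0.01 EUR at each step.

Total landed cost: EUR 528055.74

FCA: the seller delivers export-cleared goods to the carrier; the buyer bears costs from that point.
Already in the invoice (seller's account under FCA): inland to port — exclude.
CIF value = FCA price + origin terminal + freight + insurance = 449668.44 + 373.77 + 1938.93 + 211.28 = 452192.42
Import duty = 452192.42 × 16.3% = 73707.36
Buyer bears: origin terminal 373.77 + freight 1938.93 + insurance 211.28 + brokerage 185.85 + delivery 1970.11 + duty 73707.36 = 78387.30
Landed cost = invoice 449668.44 + 78387.30 = 528055.74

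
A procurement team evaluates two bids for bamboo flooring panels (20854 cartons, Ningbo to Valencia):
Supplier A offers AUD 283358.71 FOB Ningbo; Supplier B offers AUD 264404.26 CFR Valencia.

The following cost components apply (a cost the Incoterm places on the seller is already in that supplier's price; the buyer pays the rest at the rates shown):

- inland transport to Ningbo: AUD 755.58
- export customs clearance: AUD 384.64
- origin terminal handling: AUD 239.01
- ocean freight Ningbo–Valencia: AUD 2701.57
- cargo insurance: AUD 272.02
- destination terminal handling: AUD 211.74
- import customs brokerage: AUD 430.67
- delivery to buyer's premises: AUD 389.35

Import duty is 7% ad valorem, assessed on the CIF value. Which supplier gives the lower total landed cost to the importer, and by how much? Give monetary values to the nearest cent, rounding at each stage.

Supplier A (FOB):
CIF value = FOB price + freight + insurance = 283358.71 + 2701.57 + 272.02 = 286332.30
Import duty = 286332.30 × 7% = 20043.26
Buyer bears (A): 2701.57 + 272.02 + 211.74 + 430.67 + 389.35 = 4005.35
Landed cost (A) = invoice 283358.71 + 4005.35 + duty 20043.26 = 307407.32
Supplier B (CFR):
CIF value = CFR price + insurance = 264404.26 + 272.02 = 264676.28
Import duty = 264676.28 × 7% = 18527.34
Buyer bears (B): 272.02 + 211.74 + 430.67 + 389.35 = 1303.78
Landed cost (B) = invoice 264404.26 + 1303.78 + duty 18527.34 = 284235.38
Difference = |307407.32 − 284235.38| = 23171.94

Supplier B is cheaper by AUD 23171.94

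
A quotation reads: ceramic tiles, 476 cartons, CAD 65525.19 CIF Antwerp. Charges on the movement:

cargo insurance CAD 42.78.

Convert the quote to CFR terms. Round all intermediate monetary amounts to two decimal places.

From CIF to CFR, the seller no longer bears: insurance.
CFR price = 65525.19 − 42.78 = 65482.41

CFR price: CAD 65482.41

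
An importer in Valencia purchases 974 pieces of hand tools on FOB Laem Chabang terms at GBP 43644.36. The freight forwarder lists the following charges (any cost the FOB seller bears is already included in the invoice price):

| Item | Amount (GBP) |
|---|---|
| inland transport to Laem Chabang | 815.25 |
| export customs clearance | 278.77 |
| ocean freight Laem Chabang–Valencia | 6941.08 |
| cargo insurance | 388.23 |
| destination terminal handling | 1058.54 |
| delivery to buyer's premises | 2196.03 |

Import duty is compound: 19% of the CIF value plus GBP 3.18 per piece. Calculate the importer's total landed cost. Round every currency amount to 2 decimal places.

FOB: the seller bears costs until goods are on board at the origin port; the buyer bears freight, insurance and all costs thereafter.
Already in the invoice (seller's account under FOB): inland to port, export clearance — exclude.
CIF value = FOB price + freight + insurance = 43644.36 + 6941.08 + 388.23 = 50973.67
Ad valorem component: 50973.67 × 19% = 9685.00
Specific component: 974 × 3.18 = 3097.32
Import duty = 9685.00 + 3097.32 = 12782.32
Buyer bears: freight 6941.08 + insurance 388.23 + destination terminal 1058.54 + delivery 2196.03 + duty 12782.32 = 23366.20
Landed cost = invoice 43644.36 + 23366.20 = 67010.56

Total landed cost: GBP 67010.56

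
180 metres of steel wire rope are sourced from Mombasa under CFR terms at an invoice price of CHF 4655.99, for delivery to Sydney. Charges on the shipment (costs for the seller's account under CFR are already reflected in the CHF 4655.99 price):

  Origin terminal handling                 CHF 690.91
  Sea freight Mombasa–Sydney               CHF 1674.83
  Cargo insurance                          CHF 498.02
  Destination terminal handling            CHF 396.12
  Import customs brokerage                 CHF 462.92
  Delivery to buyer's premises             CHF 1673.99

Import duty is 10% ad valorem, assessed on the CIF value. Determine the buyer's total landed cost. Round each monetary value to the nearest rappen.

CFR: the seller pays costs through ocean freight to the destination port, but not insurance.
Already in the invoice (seller's account under CFR): origin terminal, freight — exclude.
CIF value = CFR price + insurance = 4655.99 + 498.02 = 5154.01
Import duty = 5154.01 × 10% = 515.40
Buyer bears: insurance 498.02 + destination terminal 396.12 + brokerage 462.92 + delivery 1673.99 + duty 515.40 = 3546.45
Landed cost = invoice 4655.99 + 3546.45 = 8202.44

Total landed cost: CHF 8202.44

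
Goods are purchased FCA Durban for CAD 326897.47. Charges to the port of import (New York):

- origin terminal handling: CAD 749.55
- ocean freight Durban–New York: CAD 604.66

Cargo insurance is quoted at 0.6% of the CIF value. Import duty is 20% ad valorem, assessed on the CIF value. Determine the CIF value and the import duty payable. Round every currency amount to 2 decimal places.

Let C be the CIF value. C = FCA price + pre-shipment costs + freight + 0.6% × C
C − 0.6% × C = 326897.47 + 749.55 + 604.66
0.994 × C = 328251.68
C = 328251.68 / 0.994 = 330233.08
Insurance premium = 0.6% × 330233.08 = 1981.40
Import duty = 330233.08 × 20% = 66046.62

CIF value: CAD 330233.08; import duty: CAD 66046.62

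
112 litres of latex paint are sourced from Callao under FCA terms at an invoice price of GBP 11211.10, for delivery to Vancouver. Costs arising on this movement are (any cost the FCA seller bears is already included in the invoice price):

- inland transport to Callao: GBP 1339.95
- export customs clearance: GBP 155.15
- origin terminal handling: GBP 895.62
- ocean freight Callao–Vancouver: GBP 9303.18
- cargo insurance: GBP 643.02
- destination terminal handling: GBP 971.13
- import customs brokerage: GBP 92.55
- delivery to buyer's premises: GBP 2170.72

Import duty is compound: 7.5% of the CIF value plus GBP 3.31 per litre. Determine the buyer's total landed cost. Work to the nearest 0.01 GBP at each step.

Total landed cost: GBP 27312.01

FCA: the seller delivers export-cleared goods to the carrier; the buyer bears costs from that point.
Already in the invoice (seller's account under FCA): inland to port, export clearance — exclude.
CIF value = FCA price + origin terminal + freight + insurance = 11211.10 + 895.62 + 9303.18 + 643.02 = 22052.92
Ad valorem component: 22052.92 × 7.5% = 1653.97
Specific component: 112 × 3.31 = 370.72
Import duty = 1653.97 + 370.72 = 2024.69
Buyer bears: origin terminal 895.62 + freight 9303.18 + insurance 643.02 + destination terminal 971.13 + brokerage 92.55 + delivery 2170.72 + duty 2024.69 = 16100.91
Landed cost = invoice 11211.10 + 16100.91 = 27312.01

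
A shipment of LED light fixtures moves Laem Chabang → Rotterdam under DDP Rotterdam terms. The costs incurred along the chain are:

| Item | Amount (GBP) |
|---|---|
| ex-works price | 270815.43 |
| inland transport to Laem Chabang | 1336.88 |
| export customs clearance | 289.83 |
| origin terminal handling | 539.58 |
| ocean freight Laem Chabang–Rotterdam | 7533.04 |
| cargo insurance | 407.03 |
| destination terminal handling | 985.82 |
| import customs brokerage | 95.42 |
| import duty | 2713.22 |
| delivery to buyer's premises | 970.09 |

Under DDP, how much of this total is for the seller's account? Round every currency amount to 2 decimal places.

DDP: the seller bears all costs including import duty.
Seller's account: goods 270815.43 + inland to port 1336.88 + export clearance 289.83 + origin terminal 539.58 + freight 7533.04 + insurance 407.03 + destination terminal 985.82 + brokerage 95.42 + duty 2713.22 + delivery 970.09 = 285686.34
Buyer's account: 0.00

Seller's account: GBP 285686.34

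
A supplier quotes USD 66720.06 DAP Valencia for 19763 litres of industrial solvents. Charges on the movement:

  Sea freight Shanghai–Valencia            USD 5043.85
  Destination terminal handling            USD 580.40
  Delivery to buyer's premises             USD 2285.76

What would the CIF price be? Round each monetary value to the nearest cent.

CIF price: USD 63853.90

Not relevant to the conversion: freight — on the seller under both DAP and CIF; already in the DAP price and stays in the CIF price.
From DAP to CIF, the seller no longer bears: destination terminal, delivery.
CIF price = 66720.06 − 580.40 − 2285.76 = 63853.90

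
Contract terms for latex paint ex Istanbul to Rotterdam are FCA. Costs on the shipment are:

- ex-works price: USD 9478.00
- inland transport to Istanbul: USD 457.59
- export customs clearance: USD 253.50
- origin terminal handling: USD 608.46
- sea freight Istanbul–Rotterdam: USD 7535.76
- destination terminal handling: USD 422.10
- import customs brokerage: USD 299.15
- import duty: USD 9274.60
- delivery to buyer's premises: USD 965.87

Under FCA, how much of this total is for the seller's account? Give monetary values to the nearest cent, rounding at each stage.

FCA: the seller delivers export-cleared goods to the carrier; the buyer bears costs from that point.
Seller's account: goods 9478.00 + inland to port 457.59 + export clearance 253.50 = 10189.09
Buyer's account: origin terminal 608.46 + freight 7535.76 + destination terminal 422.10 + brokerage 299.15 + duty 9274.60 + delivery 965.87 = 19105.94

Seller's account: USD 10189.09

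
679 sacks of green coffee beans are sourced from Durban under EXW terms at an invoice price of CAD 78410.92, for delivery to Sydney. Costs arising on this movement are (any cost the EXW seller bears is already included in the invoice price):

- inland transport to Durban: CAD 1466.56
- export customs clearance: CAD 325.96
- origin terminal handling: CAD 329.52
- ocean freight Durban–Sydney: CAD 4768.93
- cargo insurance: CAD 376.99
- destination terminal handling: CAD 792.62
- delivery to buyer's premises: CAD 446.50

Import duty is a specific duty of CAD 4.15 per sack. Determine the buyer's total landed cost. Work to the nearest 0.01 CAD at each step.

Total landed cost: CAD 89735.85

EXW: the seller makes goods available at their premises; the buyer bears all onward costs.
CIF value = EXW price + inland to port + export clearance + origin terminal + freight + insurance = 78410.92 + 1466.56 + 325.96 + 329.52 + 4768.93 + 376.99 = 85678.88
Import duty = 679 × 4.15 = 2817.85
Buyer bears: inland to port 1466.56 + export clearance 325.96 + origin terminal 329.52 + freight 4768.93 + insurance 376.99 + destination terminal 792.62 + delivery 446.50 + duty 2817.85 = 11324.93
Landed cost = invoice 78410.92 + 11324.93 = 89735.85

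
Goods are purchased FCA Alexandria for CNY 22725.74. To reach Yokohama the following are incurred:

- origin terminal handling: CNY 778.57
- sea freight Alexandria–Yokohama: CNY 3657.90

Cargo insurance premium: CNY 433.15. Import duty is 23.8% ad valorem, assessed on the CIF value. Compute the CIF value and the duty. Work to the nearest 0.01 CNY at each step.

CIF value: CNY 27595.36; import duty: CNY 6567.70

CIF = FCA price + pre-shipment costs + freight + insurance
CIF = 22725.74 + 778.57 + 3657.90 + 433.15 = 27595.36
Import duty = 27595.36 × 23.8% = 6567.70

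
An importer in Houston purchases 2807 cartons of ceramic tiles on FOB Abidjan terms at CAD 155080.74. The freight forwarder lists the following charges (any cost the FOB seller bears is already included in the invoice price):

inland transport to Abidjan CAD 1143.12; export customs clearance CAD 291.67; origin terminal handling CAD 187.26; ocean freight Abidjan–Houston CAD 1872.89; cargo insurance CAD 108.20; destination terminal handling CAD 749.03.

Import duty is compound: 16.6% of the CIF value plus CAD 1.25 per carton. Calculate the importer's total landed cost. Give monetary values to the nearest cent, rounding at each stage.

FOB: the seller bears costs until goods are on board at the origin port; the buyer bears freight, insurance and all costs thereafter.
Already in the invoice (seller's account under FOB): inland to port, export clearance, origin terminal — exclude.
CIF value = FOB price + freight + insurance = 155080.74 + 1872.89 + 108.20 = 157061.83
Ad valorem component: 157061.83 × 16.6% = 26072.26
Specific component: 2807 × 1.25 = 3508.75
Import duty = 26072.26 + 3508.75 = 29581.01
Buyer bears: freight 1872.89 + insurance 108.20 + destination terminal 749.03 + duty 29581.01 = 32311.13
Landed cost = invoice 155080.74 + 32311.13 = 187391.87

Total landed cost: CAD 187391.87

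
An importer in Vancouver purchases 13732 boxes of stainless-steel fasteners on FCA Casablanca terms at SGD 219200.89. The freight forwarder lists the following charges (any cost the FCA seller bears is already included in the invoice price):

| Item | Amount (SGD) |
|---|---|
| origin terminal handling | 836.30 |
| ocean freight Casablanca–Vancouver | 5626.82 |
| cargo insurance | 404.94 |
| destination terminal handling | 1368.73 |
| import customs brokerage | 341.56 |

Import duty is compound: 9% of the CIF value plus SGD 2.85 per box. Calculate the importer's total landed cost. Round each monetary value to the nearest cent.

Total landed cost: SGD 287261.65

FCA: the seller delivers export-cleared goods to the carrier; the buyer bears costs from that point.
CIF value = FCA price + origin terminal + freight + insurance = 219200.89 + 836.30 + 5626.82 + 404.94 = 226068.95
Ad valorem component: 226068.95 × 9% = 20346.21
Specific component: 13732 × 2.85 = 39136.20
Import duty = 20346.21 + 39136.20 = 59482.41
Buyer bears: origin terminal 836.30 + freight 5626.82 + insurance 404.94 + destination terminal 1368.73 + brokerage 341.56 + duty 59482.41 = 68060.76
Landed cost = invoice 219200.89 + 68060.76 = 287261.65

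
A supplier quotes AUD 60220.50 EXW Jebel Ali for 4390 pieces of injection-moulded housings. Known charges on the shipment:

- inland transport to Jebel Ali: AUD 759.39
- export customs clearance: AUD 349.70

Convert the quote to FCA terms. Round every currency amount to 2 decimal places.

FCA price: AUD 61329.59

From EXW to FCA, the seller additionally bears: inland to port, export clearance.
FCA price = 60220.50 + 759.39 + 349.70 = 61329.59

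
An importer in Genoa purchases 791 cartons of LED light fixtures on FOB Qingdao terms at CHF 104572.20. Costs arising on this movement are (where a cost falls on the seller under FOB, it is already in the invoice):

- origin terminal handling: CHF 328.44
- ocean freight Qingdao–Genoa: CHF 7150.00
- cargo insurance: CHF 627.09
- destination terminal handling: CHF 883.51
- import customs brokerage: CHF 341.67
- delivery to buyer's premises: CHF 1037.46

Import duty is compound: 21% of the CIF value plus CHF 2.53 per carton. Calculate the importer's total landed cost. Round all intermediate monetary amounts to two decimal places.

FOB: the seller bears costs until goods are on board at the origin port; the buyer bears freight, insurance and all costs thereafter.
Already in the invoice (seller's account under FOB): origin terminal — exclude.
CIF value = FOB price + freight + insurance = 104572.20 + 7150.00 + 627.09 = 112349.29
Ad valorem component: 112349.29 × 21% = 23593.35
Specific component: 791 × 2.53 = 2001.23
Import duty = 23593.35 + 2001.23 = 25594.58
Buyer bears: freight 7150.00 + insurance 627.09 + destination terminal 883.51 + brokerage 341.67 + delivery 1037.46 + duty 25594.58 = 35634.31
Landed cost = invoice 104572.20 + 35634.31 = 140206.51

Total landed cost: CHF 140206.51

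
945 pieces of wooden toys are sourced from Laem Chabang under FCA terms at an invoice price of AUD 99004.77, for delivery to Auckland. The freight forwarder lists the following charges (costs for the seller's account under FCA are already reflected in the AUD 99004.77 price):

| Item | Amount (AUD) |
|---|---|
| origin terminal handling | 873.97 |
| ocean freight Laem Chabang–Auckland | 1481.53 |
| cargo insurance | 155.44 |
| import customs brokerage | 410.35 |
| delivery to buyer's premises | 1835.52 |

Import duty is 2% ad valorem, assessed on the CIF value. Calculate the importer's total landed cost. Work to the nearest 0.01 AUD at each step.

FCA: the seller delivers export-cleared goods to the carrier; the buyer bears costs from that point.
CIF value = FCA price + origin terminal + freight + insurance = 99004.77 + 873.97 + 1481.53 + 155.44 = 101515.71
Import duty = 101515.71 × 2% = 2030.31
Buyer bears: origin terminal 873.97 + freight 1481.53 + insurance 155.44 + brokerage 410.35 + delivery 1835.52 + duty 2030.31 = 6787.12
Landed cost = invoice 99004.77 + 6787.12 = 105791.89

Total landed cost: AUD 105791.89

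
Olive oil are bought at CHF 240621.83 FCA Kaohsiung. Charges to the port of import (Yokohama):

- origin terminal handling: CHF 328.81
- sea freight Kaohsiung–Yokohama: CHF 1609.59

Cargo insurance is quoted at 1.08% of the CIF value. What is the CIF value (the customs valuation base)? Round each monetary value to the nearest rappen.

CIF value: CHF 245208.48

Let C be the CIF value. C = FCA price + pre-shipment costs + freight + 1.08% × C
C − 1.08% × C = 240621.83 + 328.81 + 1609.59
0.9892 × C = 242560.23
C = 242560.23 / 0.9892 = 245208.48
Insurance premium = 1.08% × 245208.48 = 2648.25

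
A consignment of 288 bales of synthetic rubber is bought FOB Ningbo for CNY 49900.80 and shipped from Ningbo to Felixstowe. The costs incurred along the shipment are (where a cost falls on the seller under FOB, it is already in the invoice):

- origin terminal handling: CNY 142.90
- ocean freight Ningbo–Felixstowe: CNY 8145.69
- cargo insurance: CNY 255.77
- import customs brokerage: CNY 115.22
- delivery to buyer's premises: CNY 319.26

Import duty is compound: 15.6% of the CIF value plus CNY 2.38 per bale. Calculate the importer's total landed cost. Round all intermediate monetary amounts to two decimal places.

FOB: the seller bears costs until goods are on board at the origin port; the buyer bears freight, insurance and all costs thereafter.
Already in the invoice (seller's account under FOB): origin terminal — exclude.
CIF value = FOB price + freight + insurance = 49900.80 + 8145.69 + 255.77 = 58302.26
Ad valorem component: 58302.26 × 15.6% = 9095.15
Specific component: 288 × 2.38 = 685.44
Import duty = 9095.15 + 685.44 = 9780.59
Buyer bears: freight 8145.69 + insurance 255.77 + brokerage 115.22 + delivery 319.26 + duty 9780.59 = 18616.53
Landed cost = invoice 49900.80 + 18616.53 = 68517.33

Total landed cost: CNY 68517.33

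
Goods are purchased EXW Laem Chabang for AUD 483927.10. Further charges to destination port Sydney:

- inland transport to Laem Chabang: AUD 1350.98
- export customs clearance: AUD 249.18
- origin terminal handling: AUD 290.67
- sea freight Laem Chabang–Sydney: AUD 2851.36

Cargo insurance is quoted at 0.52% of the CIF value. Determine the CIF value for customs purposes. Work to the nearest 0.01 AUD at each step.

Let C be the CIF value. C = EXW price + pre-shipment costs + freight + 0.52% × C
C − 0.52% × C = 483927.10 + 1350.98 + 249.18 + 290.67 + 2851.36
0.9948 × C = 488669.29
C = 488669.29 / 0.9948 = 491223.65
Insurance premium = 0.52% × 491223.65 = 2554.36

CIF value: AUD 491223.65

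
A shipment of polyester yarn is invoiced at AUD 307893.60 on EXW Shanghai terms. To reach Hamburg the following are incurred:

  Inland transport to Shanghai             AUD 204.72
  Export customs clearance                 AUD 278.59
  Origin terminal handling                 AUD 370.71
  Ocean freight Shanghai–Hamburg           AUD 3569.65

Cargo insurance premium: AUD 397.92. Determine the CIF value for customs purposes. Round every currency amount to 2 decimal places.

CIF value: AUD 312715.19

CIF = EXW price + pre-shipment costs + freight + insurance
CIF = 307893.60 + 204.72 + 278.59 + 370.71 + 3569.65 + 397.92 = 312715.19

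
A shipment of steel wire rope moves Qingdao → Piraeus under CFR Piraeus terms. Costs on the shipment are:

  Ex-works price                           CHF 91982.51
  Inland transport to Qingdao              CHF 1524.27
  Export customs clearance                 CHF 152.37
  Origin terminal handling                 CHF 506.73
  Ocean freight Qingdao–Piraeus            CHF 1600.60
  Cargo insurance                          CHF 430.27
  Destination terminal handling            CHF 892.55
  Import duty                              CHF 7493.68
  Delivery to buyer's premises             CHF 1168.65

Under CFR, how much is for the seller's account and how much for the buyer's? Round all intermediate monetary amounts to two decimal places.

CFR: the seller pays costs through ocean freight to the destination port, but not insurance.
Seller's account: goods 91982.51 + inland to port 1524.27 + export clearance 152.37 + origin terminal 506.73 + freight 1600.60 = 95766.48
Buyer's account: insurance 430.27 + destination terminal 892.55 + duty 7493.68 + delivery 1168.65 = 9985.15

Seller: CHF 95766.48; buyer: CHF 9985.15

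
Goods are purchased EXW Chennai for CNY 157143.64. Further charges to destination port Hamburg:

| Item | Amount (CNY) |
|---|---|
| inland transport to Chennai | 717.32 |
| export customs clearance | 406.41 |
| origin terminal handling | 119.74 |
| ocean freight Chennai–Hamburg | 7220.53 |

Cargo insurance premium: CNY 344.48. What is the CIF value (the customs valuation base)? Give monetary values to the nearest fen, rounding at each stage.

CIF value: CNY 165952.12

CIF = EXW price + pre-shipment costs + freight + insurance
CIF = 157143.64 + 717.32 + 406.41 + 119.74 + 7220.53 + 344.48 = 165952.12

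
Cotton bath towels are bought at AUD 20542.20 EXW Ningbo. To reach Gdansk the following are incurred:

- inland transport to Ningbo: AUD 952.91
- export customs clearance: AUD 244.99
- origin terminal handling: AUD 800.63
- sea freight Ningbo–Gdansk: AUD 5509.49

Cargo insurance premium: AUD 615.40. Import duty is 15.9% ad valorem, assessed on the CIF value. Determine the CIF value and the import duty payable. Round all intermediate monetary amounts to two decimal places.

CIF = EXW price + pre-shipment costs + freight + insurance
CIF = 20542.20 + 952.91 + 244.99 + 800.63 + 5509.49 + 615.40 = 28665.62
Import duty = 28665.62 × 15.9% = 4557.83

CIF value: AUD 28665.62; import duty: AUD 4557.83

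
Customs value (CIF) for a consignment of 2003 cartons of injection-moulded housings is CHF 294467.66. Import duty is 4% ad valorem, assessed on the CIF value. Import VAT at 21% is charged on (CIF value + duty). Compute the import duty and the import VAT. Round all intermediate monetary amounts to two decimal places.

Import duty: CHF 11778.71; import VAT: CHF 64311.74

Import duty = 294467.66 × 4% = 11778.71
VAT base = CIF + duty = 294467.66 + 11778.71 = 306246.37
Import VAT = 306246.37 × 21% = 64311.74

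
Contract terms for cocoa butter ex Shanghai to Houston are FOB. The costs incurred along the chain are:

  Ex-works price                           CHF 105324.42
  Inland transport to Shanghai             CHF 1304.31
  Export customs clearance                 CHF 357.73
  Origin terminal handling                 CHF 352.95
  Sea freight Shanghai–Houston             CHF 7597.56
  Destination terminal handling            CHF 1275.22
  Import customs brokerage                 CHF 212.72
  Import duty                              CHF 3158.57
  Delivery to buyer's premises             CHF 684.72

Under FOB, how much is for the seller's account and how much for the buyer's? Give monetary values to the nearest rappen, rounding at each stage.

Seller: CHF 107339.41; buyer: CHF 12928.79

FOB: the seller bears costs until goods are on board at the origin port; the buyer bears freight, insurance and all costs thereafter.
Seller's account: goods 105324.42 + inland to port 1304.31 + export clearance 357.73 + origin terminal 352.95 = 107339.41
Buyer's account: freight 7597.56 + destination terminal 1275.22 + brokerage 212.72 + duty 3158.57 + delivery 684.72 = 12928.79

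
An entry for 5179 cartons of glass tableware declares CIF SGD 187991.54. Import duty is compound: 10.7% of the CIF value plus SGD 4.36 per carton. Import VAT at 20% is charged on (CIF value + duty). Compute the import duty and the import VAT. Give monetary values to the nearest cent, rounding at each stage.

Ad valorem component: 187991.54 × 10.7% = 20115.09
Specific component: 5179 × 4.36 = 22580.44
Import duty = 20115.09 + 22580.44 = 42695.53
VAT base = CIF + duty = 187991.54 + 42695.53 = 230687.07
Import VAT = 230687.07 × 20% = 46137.41

Import duty: SGD 42695.53; import VAT: SGD 46137.41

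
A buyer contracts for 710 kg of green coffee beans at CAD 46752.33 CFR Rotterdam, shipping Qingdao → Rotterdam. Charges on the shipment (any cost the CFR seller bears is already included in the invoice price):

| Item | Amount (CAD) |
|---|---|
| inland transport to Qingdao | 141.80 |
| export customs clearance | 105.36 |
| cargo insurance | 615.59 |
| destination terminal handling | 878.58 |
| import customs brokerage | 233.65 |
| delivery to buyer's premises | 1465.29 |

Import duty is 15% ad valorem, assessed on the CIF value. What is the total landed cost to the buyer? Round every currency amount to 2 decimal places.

CFR: the seller pays costs through ocean freight to the destination port, but not insurance.
Already in the invoice (seller's account under CFR): inland to port, export clearance — exclude.
CIF value = CFR price + insurance = 46752.33 + 615.59 = 47367.92
Import duty = 47367.92 × 15% = 7105.19
Buyer bears: insurance 615.59 + destination terminal 878.58 + brokerage 233.65 + delivery 1465.29 + duty 7105.19 = 10298.30
Landed cost = invoice 46752.33 + 10298.30 = 57050.63

Total landed cost: CAD 57050.63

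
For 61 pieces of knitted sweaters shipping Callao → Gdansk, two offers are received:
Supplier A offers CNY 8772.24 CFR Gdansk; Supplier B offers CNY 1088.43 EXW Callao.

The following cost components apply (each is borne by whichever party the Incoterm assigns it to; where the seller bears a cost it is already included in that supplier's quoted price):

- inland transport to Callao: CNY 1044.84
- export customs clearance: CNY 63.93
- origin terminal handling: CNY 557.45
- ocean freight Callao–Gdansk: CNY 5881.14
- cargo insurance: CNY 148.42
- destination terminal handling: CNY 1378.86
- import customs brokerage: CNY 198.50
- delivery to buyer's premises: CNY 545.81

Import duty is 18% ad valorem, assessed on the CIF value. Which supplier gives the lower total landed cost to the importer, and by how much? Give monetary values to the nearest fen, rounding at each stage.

Supplier B is cheaper by CNY 161.01

Supplier A (CFR):
CIF value = CFR price + insurance = 8772.24 + 148.42 = 8920.66
Import duty = 8920.66 × 18% = 1605.72
Buyer bears (A): 148.42 + 1378.86 + 198.50 + 545.81 = 2271.59
Landed cost (A) = invoice 8772.24 + 2271.59 + duty 1605.72 = 12649.55
Supplier B (EXW):
CIF value = EXW price + inland to port + export clearance + origin terminal + freight + insurance = 1088.43 + 1044.84 + 63.93 + 557.45 + 5881.14 + 148.42 = 8784.21
Import duty = 8784.21 × 18% = 1581.16
Buyer bears (B): 1044.84 + 63.93 + 557.45 + 5881.14 + 148.42 + 1378.86 + 198.50 + 545.81 = 9818.95
Landed cost (B) = invoice 1088.43 + 9818.95 + duty 1581.16 = 12488.54
Difference = |12649.55 − 12488.54| = 161.01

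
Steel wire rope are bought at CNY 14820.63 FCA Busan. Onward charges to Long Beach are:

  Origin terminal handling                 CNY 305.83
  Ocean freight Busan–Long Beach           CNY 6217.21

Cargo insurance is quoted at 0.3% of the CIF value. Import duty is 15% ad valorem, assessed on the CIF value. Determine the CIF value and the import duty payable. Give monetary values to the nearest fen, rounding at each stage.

CIF value: CNY 21407.89; import duty: CNY 3211.18

Let C be the CIF value. C = FCA price + pre-shipment costs + freight + 0.3% × C
C − 0.3% × C = 14820.63 + 305.83 + 6217.21
0.997 × C = 21343.67
C = 21343.67 / 0.997 = 21407.89
Insurance premium = 0.3% × 21407.89 = 64.22
Import duty = 21407.89 × 15% = 3211.18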